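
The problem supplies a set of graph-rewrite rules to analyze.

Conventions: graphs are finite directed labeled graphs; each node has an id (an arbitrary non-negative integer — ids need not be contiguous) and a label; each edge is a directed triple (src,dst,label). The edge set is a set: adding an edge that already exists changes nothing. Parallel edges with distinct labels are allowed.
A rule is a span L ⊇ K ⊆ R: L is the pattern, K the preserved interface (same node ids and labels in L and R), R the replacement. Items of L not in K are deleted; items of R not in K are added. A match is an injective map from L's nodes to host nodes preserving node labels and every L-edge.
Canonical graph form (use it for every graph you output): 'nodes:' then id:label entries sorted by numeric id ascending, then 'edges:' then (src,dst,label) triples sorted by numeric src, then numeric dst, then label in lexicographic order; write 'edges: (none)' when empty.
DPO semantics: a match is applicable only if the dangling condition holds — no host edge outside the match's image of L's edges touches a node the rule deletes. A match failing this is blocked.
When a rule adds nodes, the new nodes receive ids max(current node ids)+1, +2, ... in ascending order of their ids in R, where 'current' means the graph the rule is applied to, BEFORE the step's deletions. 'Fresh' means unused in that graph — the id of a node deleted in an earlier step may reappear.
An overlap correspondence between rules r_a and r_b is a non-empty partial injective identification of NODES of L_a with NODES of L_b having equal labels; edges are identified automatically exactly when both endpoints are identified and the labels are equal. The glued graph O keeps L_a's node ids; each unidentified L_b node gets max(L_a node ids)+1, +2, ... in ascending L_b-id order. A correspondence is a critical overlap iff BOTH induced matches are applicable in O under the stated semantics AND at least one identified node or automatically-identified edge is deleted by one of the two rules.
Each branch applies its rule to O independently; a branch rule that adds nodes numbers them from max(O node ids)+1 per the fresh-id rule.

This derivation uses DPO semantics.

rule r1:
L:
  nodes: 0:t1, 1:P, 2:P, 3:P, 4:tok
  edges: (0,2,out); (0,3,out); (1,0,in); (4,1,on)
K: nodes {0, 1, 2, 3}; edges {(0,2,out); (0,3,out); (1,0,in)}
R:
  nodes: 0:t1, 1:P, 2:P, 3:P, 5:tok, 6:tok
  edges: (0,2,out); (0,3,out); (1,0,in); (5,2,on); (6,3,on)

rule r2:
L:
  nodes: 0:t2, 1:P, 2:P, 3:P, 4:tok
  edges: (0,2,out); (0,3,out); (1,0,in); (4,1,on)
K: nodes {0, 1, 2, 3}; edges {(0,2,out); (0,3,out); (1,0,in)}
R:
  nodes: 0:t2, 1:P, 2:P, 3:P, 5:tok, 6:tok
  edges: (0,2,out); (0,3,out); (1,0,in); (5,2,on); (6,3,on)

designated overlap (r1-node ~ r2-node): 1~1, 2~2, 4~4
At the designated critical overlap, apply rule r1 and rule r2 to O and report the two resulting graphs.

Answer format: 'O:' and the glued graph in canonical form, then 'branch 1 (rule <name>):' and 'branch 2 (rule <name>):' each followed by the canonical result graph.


O:
nodes: 0:t1, 1:P, 2:P, 3:P, 4:tok, 5:t2, 6:P
edges: (0,2,out); (0,3,out); (1,0,in); (1,5,in); (4,1,on); (5,2,out); (5,6,out)
branch 1 (rule r1):
nodes: 0:t1, 1:P, 2:P, 3:P, 5:t2, 6:P, 7:tok, 8:tok
edges: (0,2,out); (0,3,out); (1,0,in); (1,5,in); (5,2,out); (5,6,out); (7,2,on); (8,3,on)
branch 2 (rule r2):
nodes: 0:t1, 1:P, 2:P, 3:P, 5:t2, 6:P, 7:tok, 8:tok
edges: (0,2,out); (0,3,out); (1,0,in); (1,5,in); (5,2,out); (5,6,out); (7,2,on); (8,6,on)


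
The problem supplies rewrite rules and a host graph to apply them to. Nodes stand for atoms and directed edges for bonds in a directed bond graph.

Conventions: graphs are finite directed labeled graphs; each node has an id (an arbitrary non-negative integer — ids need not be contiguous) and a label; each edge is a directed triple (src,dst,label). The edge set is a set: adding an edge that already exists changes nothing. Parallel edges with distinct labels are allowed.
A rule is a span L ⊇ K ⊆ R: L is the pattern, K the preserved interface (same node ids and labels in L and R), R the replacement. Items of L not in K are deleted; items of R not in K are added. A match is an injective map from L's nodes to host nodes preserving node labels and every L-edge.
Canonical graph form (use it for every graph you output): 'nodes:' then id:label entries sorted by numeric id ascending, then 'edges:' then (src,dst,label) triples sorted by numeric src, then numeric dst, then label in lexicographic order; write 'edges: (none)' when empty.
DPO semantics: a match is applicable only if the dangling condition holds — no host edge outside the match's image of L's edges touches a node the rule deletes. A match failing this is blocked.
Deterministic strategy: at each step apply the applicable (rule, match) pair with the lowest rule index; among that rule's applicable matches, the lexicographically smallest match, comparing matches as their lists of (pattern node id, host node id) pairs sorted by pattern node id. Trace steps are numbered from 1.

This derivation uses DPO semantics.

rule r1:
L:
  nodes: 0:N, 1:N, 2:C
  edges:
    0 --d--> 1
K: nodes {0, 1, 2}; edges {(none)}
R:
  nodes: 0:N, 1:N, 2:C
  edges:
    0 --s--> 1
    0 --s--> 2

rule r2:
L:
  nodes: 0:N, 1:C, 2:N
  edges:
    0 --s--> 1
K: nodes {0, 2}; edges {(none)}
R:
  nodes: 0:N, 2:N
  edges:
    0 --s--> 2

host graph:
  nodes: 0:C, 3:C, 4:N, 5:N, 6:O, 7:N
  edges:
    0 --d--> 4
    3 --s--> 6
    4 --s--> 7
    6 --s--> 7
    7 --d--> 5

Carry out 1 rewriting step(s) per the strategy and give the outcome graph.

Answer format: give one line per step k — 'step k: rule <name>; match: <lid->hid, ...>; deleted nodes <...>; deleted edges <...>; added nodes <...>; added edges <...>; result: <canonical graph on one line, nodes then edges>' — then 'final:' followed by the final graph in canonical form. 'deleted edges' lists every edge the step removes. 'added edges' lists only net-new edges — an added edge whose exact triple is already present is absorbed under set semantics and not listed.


step 1: rule r1; match: 0->7, 1->5, 2->0; deleted nodes (none); deleted edges (7,5,d); added nodes (none); added edges (7,0,s); (7,5,s); result: nodes: 0:C, 3:C, 4:N, 5:N, 6:O, 7:N edges: (0,4,d); (3,6,s); (4,7,s); (6,7,s); (7,0,s); (7,5,s)
final:
nodes: 0:C, 3:C, 4:N, 5:N, 6:O, 7:N
edges: (0,4,d); (3,6,s); (4,7,s); (6,7,s); (7,0,s); (7,5,s)


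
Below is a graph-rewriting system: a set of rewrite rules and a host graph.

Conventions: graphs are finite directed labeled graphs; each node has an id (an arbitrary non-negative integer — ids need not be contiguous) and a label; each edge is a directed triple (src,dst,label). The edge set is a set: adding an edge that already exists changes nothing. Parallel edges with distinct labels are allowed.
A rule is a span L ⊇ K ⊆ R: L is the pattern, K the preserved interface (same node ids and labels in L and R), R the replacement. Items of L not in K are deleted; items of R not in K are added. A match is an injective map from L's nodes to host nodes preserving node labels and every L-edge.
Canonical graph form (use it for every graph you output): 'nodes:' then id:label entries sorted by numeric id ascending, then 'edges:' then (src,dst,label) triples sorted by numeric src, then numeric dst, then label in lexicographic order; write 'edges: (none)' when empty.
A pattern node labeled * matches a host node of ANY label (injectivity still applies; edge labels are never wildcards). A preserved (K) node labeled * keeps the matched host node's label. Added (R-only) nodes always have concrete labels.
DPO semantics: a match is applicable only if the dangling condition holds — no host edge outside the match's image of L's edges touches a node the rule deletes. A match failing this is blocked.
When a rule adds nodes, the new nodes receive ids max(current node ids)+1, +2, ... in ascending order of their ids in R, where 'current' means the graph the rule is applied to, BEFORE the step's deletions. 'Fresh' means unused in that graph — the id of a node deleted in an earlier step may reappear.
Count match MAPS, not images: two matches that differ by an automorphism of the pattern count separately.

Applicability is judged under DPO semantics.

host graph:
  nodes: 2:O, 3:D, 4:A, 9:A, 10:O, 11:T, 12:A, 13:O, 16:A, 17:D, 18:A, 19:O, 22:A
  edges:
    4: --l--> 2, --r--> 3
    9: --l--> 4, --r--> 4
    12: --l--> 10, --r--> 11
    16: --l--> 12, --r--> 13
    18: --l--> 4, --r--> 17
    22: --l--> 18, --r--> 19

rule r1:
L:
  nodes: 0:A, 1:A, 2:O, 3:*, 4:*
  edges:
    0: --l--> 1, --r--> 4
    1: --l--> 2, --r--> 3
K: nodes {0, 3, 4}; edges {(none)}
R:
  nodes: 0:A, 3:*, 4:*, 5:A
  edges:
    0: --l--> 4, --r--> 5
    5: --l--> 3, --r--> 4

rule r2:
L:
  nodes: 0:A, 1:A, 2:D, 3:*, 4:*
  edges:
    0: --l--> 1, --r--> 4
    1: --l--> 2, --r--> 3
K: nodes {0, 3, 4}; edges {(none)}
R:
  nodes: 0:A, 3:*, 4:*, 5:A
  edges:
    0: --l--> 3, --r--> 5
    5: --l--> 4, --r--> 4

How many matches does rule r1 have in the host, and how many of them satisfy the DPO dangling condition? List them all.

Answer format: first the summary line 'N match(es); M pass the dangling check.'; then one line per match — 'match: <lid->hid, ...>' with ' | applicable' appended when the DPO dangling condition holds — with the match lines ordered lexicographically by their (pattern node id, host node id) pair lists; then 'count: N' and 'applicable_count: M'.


2 match(es); 1 pass the dangling check.
match: 0->16, 1->12, 2->10, 3->11, 4->13 | applicable
match: 0->18, 1->4, 2->2, 3->3, 4->17
count: 2
applicable_count: 1


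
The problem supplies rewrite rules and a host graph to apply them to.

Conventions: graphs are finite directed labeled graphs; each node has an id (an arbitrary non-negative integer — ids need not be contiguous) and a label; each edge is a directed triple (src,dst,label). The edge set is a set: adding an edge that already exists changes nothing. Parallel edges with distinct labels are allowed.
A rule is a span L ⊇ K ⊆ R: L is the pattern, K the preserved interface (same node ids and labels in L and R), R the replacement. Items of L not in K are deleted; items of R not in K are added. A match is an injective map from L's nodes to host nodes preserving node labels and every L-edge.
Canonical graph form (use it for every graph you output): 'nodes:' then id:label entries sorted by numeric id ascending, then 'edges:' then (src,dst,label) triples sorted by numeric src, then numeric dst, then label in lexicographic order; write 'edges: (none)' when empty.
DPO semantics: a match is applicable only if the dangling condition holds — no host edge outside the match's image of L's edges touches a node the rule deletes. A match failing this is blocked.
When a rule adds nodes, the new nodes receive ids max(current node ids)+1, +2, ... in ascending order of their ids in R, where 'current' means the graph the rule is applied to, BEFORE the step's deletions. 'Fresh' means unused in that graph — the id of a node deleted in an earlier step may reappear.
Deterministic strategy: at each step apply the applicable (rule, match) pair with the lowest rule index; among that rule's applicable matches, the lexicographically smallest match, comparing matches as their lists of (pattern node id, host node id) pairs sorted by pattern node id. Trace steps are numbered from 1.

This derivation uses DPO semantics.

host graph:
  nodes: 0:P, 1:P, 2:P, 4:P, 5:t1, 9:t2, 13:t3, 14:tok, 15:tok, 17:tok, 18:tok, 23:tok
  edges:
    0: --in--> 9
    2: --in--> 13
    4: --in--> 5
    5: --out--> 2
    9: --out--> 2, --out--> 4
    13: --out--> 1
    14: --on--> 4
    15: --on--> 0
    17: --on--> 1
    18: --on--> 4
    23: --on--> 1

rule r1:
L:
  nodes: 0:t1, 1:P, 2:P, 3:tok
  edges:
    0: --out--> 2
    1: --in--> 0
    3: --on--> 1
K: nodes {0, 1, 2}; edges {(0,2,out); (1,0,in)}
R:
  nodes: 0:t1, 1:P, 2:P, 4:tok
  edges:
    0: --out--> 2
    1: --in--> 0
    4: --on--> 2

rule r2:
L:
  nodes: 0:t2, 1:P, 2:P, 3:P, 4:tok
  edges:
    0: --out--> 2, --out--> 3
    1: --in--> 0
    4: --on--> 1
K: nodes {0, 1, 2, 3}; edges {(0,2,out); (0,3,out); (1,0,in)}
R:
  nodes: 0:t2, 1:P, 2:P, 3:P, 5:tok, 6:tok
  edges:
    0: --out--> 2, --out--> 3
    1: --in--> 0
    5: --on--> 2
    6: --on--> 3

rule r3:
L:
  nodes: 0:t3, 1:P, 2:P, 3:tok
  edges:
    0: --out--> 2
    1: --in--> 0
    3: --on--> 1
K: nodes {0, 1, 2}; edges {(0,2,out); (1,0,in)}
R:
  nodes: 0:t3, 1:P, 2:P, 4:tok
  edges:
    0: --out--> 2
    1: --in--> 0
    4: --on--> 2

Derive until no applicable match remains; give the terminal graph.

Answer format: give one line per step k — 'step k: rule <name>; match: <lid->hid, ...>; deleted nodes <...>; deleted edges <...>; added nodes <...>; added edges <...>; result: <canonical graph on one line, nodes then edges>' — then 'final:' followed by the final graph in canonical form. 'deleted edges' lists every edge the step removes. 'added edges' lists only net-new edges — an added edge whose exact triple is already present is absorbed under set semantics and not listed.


step 1: rule r1; match: 0->5, 1->4, 2->2, 3->14; deleted nodes 14; deleted edges (14,4,on); added nodes 24; added edges (24,2,on); result: nodes: 0:P, 1:P, 2:P, 4:P, 5:t1, 9:t2, 13:t3, 15:tok, 17:tok, 18:tok, 23:tok, 24:tok edges: (0,9,in); (2,13,in); (4,5,in); (5,2,out); (9,2,out); (9,4,out); (13,1,out); (15,0,on); (17,1,on); (18,4,on); (23,1,on); (24,2,on)
step 2: rule r1; match: 0->5, 1->4, 2->2, 3->18; deleted nodes 18; deleted edges (18,4,on); added nodes 25; added edges (25,2,on); result: nodes: 0:P, 1:P, 2:P, 4:P, 5:t1, 9:t2, 13:t3, 15:tok, 17:tok, 23:tok, 24:tok, 25:tok edges: (0,9,in); (2,13,in); (4,5,in); (5,2,out); (9,2,out); (9,4,out); (13,1,out); (15,0,on); (17,1,on); (23,1,on); (24,2,on); (25,2,on)
step 3: rule r2; match: 0->9, 1->0, 2->2, 3->4, 4->15; deleted nodes 15; deleted edges (15,0,on); added nodes 26, 27; added edges (26,2,on); (27,4,on); result: nodes: 0:P, 1:P, 2:P, 4:P, 5:t1, 9:t2, 13:t3, 17:tok, 23:tok, 24:tok, 25:tok, 26:tok, 27:tok edges: (0,9,in); (2,13,in); (4,5,in); (5,2,out); (9,2,out); (9,4,out); (13,1,out); (17,1,on); (23,1,on); (24,2,on); (25,2,on); (26,2,on); (27,4,on)
step 4: rule r1; match: 0->5, 1->4, 2->2, 3->27; deleted nodes 27; deleted edges (27,4,on); added nodes 28; added edges (28,2,on); result: nodes: 0:P, 1:P, 2:P, 4:P, 5:t1, 9:t2, 13:t3, 17:tok, 23:tok, 24:tok, 25:tok, 26:tok, 28:tok edges: (0,9,in); (2,13,in); (4,5,in); (5,2,out); (9,2,out); (9,4,out); (13,1,out); (17,1,on); (23,1,on); (24,2,on); (25,2,on); (26,2,on); (28,2,on)
step 5: rule r3; match: 0->13, 1->2, 2->1, 3->24; deleted nodes 24; deleted edges (24,2,on); added nodes 29; added edges (29,1,on); result: nodes: 0:P, 1:P, 2:P, 4:P, 5:t1, 9:t2, 13:t3, 17:tok, 23:tok, 25:tok, 26:tok, 28:tok, 29:tok edges: (0,9,in); (2,13,in); (4,5,in); (5,2,out); (9,2,out); (9,4,out); (13,1,out); (17,1,on); (23,1,on); (25,2,on); (26,2,on); (28,2,on); (29,1,on)
step 6: rule r3; match: 0->13, 1->2, 2->1, 3->25; deleted nodes 25; deleted edges (25,2,on); added nodes 30; added edges (30,1,on); result: nodes: 0:P, 1:P, 2:P, 4:P, 5:t1, 9:t2, 13:t3, 17:tok, 23:tok, 26:tok, 28:tok, 29:tok, 30:tok edges: (0,9,in); (2,13,in); (4,5,in); (5,2,out); (9,2,out); (9,4,out); (13,1,out); (17,1,on); (23,1,on); (26,2,on); (28,2,on); (29,1,on); (30,1,on)
step 7: rule r3; match: 0->13, 1->2, 2->1, 3->26; deleted nodes 26; deleted edges (26,2,on); added nodes 31; added edges (31,1,on); result: nodes: 0:P, 1:P, 2:P, 4:P, 5:t1, 9:t2, 13:t3, 17:tok, 23:tok, 28:tok, 29:tok, 30:tok, 31:tok edges: (0,9,in); (2,13,in); (4,5,in); (5,2,out); (9,2,out); (9,4,out); (13,1,out); (17,1,on); (23,1,on); (28,2,on); (29,1,on); (30,1,on); (31,1,on)
step 8: rule r3; match: 0->13, 1->2, 2->1, 3->28; deleted nodes 28; deleted edges (28,2,on); added nodes 32; added edges (32,1,on); result: nodes: 0:P, 1:P, 2:P, 4:P, 5:t1, 9:t2, 13:t3, 17:tok, 23:tok, 29:tok, 30:tok, 31:tok, 32:tok edges: (0,9,in); (2,13,in); (4,5,in); (5,2,out); (9,2,out); (9,4,out); (13,1,out); (17,1,on); (23,1,on); (29,1,on); (30,1,on); (31,1,on); (32,1,on)
final:
nodes: 0:P, 1:P, 2:P, 4:P, 5:t1, 9:t2, 13:t3, 17:tok, 23:tok, 29:tok, 30:tok, 31:tok, 32:tok
edges: (0,9,in); (2,13,in); (4,5,in); (5,2,out); (9,2,out); (9,4,out); (13,1,out); (17,1,on); (23,1,on); (29,1,on); (30,1,on); (31,1,on); (32,1,on)


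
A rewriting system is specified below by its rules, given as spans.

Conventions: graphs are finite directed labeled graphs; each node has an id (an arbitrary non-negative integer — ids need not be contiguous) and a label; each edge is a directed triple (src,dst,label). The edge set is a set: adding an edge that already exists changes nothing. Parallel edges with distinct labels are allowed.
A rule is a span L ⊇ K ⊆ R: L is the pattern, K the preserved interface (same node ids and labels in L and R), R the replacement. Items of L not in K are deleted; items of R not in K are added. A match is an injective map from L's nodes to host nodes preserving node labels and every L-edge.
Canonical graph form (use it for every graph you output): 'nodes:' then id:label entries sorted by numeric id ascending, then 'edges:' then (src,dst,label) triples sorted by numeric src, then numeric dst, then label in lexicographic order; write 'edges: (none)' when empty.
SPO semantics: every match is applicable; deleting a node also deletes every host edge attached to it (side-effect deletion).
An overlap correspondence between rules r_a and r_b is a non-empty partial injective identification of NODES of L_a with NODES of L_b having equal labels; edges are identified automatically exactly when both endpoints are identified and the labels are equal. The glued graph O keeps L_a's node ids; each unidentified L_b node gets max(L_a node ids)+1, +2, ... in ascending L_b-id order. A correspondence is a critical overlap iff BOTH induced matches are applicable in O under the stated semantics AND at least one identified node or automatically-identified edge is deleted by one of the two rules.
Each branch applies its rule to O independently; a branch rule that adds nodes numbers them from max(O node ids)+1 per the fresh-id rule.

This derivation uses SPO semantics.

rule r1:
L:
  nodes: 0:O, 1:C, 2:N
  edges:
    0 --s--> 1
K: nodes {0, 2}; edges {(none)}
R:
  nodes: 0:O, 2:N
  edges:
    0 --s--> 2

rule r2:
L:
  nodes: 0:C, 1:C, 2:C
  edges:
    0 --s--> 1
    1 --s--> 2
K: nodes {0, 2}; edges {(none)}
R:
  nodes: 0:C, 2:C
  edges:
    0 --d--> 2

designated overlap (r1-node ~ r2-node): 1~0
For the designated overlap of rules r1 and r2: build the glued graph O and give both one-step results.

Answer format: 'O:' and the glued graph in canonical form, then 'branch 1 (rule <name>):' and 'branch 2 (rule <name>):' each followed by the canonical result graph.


O:
nodes: 0:O, 1:C, 2:N, 3:C, 4:C
edges: (0,1,s); (1,3,s); (3,4,s)
branch 1 (rule r1):
nodes: 0:O, 2:N, 3:C, 4:C
edges: (0,2,s); (3,4,s)
branch 2 (rule r2):
nodes: 0:O, 1:C, 2:N, 4:C
edges: (0,1,s); (1,4,d)


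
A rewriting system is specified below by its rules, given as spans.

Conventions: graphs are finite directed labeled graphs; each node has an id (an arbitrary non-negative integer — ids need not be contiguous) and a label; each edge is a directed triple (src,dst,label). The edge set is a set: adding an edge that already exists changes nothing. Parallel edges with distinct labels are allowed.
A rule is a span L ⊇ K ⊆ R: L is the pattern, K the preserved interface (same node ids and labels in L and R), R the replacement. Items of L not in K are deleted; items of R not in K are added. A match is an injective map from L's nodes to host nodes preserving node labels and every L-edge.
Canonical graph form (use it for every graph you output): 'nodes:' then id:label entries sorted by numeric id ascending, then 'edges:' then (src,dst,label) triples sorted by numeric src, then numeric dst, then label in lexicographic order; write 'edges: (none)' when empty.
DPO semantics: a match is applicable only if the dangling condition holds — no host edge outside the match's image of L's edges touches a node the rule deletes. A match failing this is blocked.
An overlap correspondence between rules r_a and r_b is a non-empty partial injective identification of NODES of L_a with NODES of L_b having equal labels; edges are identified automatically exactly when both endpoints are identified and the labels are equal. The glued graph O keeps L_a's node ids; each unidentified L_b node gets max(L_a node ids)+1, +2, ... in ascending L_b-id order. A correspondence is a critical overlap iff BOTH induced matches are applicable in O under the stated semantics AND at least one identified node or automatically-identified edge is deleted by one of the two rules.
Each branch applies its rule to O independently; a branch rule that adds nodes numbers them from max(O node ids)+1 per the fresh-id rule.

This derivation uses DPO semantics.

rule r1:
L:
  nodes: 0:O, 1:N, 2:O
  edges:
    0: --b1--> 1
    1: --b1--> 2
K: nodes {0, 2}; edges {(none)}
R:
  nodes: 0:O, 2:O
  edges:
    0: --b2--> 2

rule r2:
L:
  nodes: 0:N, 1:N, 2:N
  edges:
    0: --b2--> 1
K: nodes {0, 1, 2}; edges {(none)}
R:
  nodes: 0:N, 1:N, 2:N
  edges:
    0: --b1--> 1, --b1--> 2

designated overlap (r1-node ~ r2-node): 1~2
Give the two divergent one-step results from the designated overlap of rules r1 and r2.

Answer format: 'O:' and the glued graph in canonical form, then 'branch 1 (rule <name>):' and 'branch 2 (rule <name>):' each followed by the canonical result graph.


O:
nodes: 0:O, 1:N, 2:O, 3:N, 4:N
edges: (0,1,b1); (1,2,b1); (3,4,b2)
branch 1 (rule r1):
nodes: 0:O, 2:O, 3:N, 4:N
edges: (0,2,b2); (3,4,b2)
branch 2 (rule r2):
nodes: 0:O, 1:N, 2:O, 3:N, 4:N
edges: (0,1,b1); (1,2,b1); (3,1,b1); (3,4,b1)


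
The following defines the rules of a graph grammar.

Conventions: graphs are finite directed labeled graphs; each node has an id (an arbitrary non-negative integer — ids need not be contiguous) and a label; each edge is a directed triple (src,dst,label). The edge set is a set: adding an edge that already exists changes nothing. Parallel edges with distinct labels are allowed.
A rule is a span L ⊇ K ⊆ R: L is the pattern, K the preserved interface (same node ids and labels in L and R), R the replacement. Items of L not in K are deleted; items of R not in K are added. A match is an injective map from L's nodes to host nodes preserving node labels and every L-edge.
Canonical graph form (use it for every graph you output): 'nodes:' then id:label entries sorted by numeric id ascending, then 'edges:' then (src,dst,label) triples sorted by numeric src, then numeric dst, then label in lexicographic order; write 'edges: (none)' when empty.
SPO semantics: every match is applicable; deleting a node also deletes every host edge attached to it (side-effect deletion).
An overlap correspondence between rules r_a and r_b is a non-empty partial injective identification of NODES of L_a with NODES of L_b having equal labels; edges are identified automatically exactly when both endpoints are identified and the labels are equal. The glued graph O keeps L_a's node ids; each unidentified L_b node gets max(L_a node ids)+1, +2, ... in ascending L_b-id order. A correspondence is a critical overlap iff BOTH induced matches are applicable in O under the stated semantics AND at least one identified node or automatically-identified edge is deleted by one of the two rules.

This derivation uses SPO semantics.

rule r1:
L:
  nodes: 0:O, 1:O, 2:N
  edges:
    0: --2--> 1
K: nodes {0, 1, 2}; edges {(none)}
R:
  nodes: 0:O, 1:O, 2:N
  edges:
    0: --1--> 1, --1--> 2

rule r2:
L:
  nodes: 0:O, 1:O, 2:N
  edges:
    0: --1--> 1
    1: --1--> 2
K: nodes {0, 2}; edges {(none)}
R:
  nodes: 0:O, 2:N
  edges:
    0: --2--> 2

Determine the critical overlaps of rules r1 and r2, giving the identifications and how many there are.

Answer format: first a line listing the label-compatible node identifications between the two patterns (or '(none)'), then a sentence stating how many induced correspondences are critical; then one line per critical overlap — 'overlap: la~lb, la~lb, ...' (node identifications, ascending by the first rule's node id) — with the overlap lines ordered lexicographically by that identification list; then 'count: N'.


label-compatible node identifications between L(r1) and L(r2): 0~0, 0~1, 1~0, 1~1, 2~2
8 of the induced correspondences are critical overlaps of r1 and r2.
overlap: 0~0, 1~1
overlap: 0~0, 1~1, 2~2
overlap: 0~1
overlap: 0~1, 1~0
overlap: 0~1, 1~0, 2~2
overlap: 0~1, 2~2
overlap: 1~1
overlap: 1~1, 2~2
count: 8


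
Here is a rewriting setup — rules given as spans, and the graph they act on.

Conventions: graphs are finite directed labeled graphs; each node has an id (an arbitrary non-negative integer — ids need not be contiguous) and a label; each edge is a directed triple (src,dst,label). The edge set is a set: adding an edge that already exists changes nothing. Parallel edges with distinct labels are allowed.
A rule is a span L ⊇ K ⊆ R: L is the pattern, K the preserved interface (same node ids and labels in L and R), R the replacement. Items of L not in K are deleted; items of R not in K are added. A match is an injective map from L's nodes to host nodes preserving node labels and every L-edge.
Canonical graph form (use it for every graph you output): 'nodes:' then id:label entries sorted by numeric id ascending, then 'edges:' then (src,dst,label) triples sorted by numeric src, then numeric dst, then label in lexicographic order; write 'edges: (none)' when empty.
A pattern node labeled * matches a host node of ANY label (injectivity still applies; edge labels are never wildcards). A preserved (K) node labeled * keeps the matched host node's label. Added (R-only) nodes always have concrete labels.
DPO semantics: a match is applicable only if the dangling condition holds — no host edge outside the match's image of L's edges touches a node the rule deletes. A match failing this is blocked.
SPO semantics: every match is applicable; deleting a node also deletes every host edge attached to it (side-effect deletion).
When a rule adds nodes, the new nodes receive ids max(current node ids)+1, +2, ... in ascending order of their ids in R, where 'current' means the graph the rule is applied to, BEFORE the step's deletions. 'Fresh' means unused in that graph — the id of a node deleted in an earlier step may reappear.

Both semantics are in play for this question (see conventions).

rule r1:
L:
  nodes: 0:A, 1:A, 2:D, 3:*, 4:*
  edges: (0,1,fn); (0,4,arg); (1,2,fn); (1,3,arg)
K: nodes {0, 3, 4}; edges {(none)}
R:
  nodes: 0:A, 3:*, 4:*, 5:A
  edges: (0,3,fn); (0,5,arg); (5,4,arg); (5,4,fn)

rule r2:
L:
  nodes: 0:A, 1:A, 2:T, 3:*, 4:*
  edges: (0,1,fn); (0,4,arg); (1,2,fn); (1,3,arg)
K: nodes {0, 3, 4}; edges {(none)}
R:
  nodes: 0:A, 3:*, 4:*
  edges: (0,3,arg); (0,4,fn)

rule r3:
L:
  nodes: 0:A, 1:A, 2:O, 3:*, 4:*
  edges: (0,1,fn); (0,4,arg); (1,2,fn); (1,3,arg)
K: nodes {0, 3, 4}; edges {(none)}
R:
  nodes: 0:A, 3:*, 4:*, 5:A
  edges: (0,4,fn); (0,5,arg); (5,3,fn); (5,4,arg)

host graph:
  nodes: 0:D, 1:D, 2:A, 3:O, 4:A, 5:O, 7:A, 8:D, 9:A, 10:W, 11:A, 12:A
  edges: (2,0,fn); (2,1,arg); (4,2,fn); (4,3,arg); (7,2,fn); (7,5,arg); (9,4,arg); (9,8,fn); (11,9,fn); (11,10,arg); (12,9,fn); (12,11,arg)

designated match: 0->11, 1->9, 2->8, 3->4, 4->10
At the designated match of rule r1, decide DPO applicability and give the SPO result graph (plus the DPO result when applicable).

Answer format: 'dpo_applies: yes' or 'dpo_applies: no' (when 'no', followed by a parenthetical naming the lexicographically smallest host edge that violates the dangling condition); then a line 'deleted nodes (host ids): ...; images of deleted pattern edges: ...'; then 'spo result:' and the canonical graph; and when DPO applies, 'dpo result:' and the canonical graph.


dpo_applies: no
(the rule deletes node 9, which keeps host edge (12,9,fn) outside the match image — the dangling condition fails, DPO blocks; SPO proceeds and side-deletes such edges)
deleted nodes (host ids): 8, 9; images of deleted pattern edges: (9,4,arg); (9,8,fn); (11,9,fn); (11,10,arg)
spo result:
nodes: 0:D, 1:D, 2:A, 3:O, 4:A, 5:O, 7:A, 10:W, 11:A, 12:A, 13:A
edges: (2,0,fn); (2,1,arg); (4,2,fn); (4,3,arg); (7,2,fn); (7,5,arg); (11,4,fn); (11,13,arg); (12,11,arg); (13,10,arg); (13,10,fn)


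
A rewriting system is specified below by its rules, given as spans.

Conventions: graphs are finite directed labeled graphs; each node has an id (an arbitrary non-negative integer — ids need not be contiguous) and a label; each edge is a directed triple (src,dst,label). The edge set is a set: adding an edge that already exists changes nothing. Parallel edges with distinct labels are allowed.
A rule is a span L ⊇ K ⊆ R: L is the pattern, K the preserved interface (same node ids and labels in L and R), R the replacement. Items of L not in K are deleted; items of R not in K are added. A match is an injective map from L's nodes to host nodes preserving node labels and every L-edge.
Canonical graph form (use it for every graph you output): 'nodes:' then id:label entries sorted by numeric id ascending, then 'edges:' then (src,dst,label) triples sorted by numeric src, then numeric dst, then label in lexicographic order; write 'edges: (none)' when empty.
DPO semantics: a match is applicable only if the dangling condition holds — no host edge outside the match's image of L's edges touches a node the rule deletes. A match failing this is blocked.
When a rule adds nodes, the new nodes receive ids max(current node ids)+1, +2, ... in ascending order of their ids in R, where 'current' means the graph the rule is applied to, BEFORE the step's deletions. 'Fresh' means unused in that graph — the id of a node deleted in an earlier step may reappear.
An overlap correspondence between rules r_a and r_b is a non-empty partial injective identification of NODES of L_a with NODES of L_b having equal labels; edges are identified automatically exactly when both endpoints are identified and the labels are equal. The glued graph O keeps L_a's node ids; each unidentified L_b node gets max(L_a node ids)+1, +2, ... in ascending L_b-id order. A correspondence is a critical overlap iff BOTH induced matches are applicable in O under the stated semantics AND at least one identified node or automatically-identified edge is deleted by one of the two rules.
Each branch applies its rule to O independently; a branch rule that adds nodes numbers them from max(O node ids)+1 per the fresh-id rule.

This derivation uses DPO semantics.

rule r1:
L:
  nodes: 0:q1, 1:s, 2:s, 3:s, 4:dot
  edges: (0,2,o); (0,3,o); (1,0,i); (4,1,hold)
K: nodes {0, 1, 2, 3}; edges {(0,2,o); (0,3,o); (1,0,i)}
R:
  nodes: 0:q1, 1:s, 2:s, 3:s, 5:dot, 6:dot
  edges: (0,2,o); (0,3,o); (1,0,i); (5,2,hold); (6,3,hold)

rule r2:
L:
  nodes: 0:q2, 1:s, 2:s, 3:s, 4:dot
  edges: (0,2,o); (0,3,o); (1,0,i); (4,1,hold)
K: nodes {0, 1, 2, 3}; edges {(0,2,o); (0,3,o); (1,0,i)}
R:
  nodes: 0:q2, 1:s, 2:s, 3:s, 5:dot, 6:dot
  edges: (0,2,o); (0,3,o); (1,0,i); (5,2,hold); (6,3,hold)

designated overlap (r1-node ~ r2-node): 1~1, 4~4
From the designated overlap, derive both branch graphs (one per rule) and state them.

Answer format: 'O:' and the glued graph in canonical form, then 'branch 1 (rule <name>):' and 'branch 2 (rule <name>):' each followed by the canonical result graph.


O:
nodes: 0:q1, 1:s, 2:s, 3:s, 4:dot, 5:q2, 6:s, 7:s
edges: (0,2,o); (0,3,o); (1,0,i); (1,5,i); (4,1,hold); (5,6,o); (5,7,o)
branch 1 (rule r1):
nodes: 0:q1, 1:s, 2:s, 3:s, 5:q2, 6:s, 7:s, 8:dot, 9:dot
edges: (0,2,o); (0,3,o); (1,0,i); (1,5,i); (5,6,o); (5,7,o); (8,2,hold); (9,3,hold)
branch 2 (rule r2):
nodes: 0:q1, 1:s, 2:s, 3:s, 5:q2, 6:s, 7:s, 8:dot, 9:dot
edges: (0,2,o); (0,3,o); (1,0,i); (1,5,i); (5,6,o); (5,7,o); (8,6,hold); (9,7,hold)


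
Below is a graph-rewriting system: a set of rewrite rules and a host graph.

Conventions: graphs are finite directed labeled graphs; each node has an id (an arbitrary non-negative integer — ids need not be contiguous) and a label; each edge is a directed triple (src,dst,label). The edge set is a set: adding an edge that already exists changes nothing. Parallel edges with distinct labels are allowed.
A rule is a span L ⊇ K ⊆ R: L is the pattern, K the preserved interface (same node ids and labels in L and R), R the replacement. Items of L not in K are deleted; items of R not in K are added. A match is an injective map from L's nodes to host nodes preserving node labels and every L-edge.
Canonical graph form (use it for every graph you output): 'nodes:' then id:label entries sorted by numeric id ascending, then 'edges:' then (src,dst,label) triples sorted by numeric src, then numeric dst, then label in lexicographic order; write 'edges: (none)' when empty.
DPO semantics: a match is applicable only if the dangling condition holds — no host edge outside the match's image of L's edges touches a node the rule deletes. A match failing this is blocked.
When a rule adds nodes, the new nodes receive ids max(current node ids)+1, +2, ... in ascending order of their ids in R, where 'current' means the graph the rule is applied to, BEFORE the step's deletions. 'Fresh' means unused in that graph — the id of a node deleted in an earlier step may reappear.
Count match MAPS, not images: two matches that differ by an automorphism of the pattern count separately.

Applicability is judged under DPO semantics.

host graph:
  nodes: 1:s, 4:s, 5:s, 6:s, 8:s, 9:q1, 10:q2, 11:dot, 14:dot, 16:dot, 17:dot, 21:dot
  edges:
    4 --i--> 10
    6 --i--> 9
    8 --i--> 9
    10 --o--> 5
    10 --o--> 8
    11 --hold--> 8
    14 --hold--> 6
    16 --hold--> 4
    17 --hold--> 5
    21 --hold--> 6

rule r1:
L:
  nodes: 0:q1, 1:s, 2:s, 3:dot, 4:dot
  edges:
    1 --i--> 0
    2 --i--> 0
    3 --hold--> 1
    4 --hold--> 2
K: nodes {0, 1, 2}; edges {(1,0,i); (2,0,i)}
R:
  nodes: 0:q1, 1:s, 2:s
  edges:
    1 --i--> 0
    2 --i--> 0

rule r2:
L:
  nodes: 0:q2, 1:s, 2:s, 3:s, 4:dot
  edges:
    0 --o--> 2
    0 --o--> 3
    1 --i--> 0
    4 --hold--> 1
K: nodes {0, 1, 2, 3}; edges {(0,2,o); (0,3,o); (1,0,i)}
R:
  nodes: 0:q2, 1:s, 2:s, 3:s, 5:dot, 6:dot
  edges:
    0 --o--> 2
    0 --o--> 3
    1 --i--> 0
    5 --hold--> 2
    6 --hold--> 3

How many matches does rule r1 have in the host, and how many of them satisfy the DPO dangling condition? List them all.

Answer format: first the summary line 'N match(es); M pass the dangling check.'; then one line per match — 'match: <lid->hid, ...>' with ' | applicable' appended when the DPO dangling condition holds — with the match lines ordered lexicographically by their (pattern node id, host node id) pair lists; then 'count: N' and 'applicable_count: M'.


4 match(es); 4 pass the dangling check.
match: 0->9, 1->6, 2->8, 3->14, 4->11 | applicable
match: 0->9, 1->6, 2->8, 3->21, 4->11 | applicable
match: 0->9, 1->8, 2->6, 3->11, 4->14 | applicable
match: 0->9, 1->8, 2->6, 3->11, 4->21 | applicable
count: 4
applicable_count: 4


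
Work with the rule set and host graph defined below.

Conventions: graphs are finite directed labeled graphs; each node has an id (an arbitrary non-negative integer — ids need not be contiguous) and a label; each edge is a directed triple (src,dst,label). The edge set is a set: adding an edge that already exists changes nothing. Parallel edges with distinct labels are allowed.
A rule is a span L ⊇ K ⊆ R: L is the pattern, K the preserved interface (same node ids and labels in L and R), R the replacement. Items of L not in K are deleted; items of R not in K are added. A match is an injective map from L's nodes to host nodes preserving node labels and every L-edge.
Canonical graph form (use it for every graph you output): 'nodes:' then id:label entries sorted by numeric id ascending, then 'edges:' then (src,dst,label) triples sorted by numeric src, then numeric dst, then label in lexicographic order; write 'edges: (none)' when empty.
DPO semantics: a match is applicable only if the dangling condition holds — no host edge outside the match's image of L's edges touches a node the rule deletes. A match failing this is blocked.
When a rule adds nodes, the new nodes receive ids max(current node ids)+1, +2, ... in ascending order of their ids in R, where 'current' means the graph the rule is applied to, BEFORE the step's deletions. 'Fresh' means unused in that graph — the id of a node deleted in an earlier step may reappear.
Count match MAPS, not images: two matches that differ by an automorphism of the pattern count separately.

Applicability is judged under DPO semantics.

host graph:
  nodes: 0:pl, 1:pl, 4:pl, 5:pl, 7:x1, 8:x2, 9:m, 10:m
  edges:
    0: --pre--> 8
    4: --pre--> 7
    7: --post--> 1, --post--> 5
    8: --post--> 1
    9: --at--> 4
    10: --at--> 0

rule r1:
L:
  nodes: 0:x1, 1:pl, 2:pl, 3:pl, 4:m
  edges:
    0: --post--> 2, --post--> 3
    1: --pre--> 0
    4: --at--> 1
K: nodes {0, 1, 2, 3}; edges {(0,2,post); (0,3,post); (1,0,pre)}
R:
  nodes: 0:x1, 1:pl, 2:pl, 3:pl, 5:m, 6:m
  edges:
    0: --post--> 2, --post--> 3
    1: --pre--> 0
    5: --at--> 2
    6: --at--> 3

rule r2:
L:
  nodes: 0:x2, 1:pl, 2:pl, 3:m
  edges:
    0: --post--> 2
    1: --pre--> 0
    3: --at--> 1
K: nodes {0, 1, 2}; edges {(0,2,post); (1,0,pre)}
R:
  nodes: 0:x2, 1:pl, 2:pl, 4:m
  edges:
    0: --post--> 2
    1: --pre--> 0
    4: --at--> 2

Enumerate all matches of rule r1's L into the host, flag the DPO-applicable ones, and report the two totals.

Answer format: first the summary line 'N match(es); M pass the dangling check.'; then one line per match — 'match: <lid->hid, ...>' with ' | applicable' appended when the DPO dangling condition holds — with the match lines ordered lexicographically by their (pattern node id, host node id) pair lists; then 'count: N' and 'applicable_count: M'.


2 match(es); 2 pass the dangling check.
match: 0->7, 1->4, 2->1, 3->5, 4->9 | applicable
match: 0->7, 1->4, 2->5, 3->1, 4->9 | applicable
count: 2
applicable_count: 2


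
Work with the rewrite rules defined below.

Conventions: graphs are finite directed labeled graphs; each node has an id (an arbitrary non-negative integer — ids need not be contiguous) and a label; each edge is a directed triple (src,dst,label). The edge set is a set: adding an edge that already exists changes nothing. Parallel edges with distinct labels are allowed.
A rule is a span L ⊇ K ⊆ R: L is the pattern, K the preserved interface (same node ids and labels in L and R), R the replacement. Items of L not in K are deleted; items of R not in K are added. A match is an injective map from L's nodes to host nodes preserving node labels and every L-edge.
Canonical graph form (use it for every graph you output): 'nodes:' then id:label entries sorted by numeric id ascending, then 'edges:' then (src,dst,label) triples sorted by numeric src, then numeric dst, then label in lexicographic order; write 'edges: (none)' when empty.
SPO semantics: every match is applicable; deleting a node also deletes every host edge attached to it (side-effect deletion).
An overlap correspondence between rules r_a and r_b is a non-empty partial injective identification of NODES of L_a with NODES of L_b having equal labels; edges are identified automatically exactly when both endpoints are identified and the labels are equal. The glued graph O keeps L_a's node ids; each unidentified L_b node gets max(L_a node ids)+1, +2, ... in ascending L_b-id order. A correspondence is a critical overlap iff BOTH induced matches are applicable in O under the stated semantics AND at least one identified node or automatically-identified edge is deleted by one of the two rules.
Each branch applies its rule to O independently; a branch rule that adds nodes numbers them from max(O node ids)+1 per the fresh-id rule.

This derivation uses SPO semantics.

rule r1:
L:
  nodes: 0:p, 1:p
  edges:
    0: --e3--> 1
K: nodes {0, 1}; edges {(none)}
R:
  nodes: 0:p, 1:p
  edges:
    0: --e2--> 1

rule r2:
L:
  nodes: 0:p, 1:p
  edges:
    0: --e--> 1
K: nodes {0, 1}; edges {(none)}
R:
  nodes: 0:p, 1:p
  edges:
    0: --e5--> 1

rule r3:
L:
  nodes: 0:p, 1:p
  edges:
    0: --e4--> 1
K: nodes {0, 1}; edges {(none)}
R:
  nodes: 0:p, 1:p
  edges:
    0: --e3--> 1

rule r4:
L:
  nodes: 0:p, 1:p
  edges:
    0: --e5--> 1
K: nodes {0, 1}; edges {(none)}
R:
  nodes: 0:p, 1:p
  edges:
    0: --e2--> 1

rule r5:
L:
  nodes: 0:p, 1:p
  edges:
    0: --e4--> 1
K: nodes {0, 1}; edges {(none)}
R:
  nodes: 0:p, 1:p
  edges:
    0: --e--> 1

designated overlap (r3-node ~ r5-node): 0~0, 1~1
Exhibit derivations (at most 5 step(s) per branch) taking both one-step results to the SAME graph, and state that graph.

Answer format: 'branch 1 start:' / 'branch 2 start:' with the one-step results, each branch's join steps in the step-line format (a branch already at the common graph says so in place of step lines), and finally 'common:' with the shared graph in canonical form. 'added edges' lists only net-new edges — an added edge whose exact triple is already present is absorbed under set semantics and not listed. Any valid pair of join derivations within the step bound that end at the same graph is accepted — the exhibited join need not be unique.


branch 1 start:
nodes: 0:p, 1:p
edges: (0,1,e3)
branch 2 start:
nodes: 0:p, 1:p
edges: (0,1,e)
branch 1 step 1: rule r1; match: 0->0, 1->1; deleted nodes (none); deleted edges (0,1,e3); added nodes (none); added edges (0,1,e2); result: nodes: 0:p, 1:p edges: (0,1,e2)
branch 2 step 1: rule r2; match: 0->0, 1->1; deleted nodes (none); deleted edges (0,1,e); added nodes (none); added edges (0,1,e5); result: nodes: 0:p, 1:p edges: (0,1,e5)
branch 2 step 2: rule r4; match: 0->0, 1->1; deleted nodes (none); deleted edges (0,1,e5); added nodes (none); added edges (0,1,e2); result: nodes: 0:p, 1:p edges: (0,1,e2)
common:
nodes: 0:p, 1:p
edges: (0,1,e2)
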